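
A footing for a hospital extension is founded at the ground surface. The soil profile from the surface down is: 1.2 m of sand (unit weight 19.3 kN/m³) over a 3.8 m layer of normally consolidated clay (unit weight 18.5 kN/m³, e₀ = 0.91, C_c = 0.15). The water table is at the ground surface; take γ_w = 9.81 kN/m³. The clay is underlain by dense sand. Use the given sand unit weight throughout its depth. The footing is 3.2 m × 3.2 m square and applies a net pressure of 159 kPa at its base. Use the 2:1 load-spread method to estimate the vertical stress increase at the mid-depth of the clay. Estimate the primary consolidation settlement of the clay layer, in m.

Mid-depth of clay below the ground surface: z = 1.2 + 3.8/2 = 3.1 m.
Total vertical stress at mid-clay: σ_v = 19.3×1.2 + 18.5×1.9 = 58.31 kPa.
Pore pressure: u = 9.81×(3.1 − 0) = 30.411 kPa.
Initial effective stress: σ'_0 = σ_v − u = 58.31 − 30.411 = 27.899 kPa.
Stress increase at mid-clay by the 2:1 spreading method:
Δσ = qBL/((B+z)(L+z)) = 159×3.2×3.2/((3.2+3.1)(3.2+3.1)) = 41.022 kPa
Final effective stress: σ'_f = σ'_0 + Δσ = 27.899 + 41.022 = 68.921 kPa.
Normally consolidated clay, so the full stress increment lies on the virgin compression line:
S_c = C_c·H/(1+e₀)·log₁₀(σ'_f/σ'_0) = 0.15×3.8/(1+0.91)×log₁₀(68.921/27.899)
    = 0.29843 × 0.39276 = 0.1172 m

S_c ≈ 0.117 m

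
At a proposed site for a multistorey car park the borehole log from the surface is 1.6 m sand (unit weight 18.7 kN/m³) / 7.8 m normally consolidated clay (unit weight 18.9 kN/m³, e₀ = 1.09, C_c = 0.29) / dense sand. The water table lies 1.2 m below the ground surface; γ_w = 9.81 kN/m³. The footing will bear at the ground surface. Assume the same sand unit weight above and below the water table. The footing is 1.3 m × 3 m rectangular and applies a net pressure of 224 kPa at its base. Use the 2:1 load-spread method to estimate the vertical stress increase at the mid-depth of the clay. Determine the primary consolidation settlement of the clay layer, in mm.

Mid-depth of clay below the ground surface: z = 1.6 + 7.8/2 = 5.5 m.
Total vertical stress at mid-clay: σ_v = 18.7×1.6 + 18.9×3.9 = 103.63 kPa.
Pore pressure: u = 9.81×(5.5 − 1.2) = 42.183 kPa.
Initial effective stress: σ'_0 = σ_v − u = 103.63 − 42.183 = 61.447 kPa.
Stress increase at mid-clay by the 2:1 spreading method:
Δσ = qBL/((B+z)(L+z)) = 224×1.3×3/((1.3+5.5)(3+5.5)) = 15.114 kPa
Final effective stress: σ'_f = σ'_0 + Δσ = 61.447 + 15.114 = 76.561 kPa.
Normally consolidated clay, so the full stress increment lies on the virgin compression line:
S_c = C_c·H/(1+e₀)·log₁₀(σ'_f/σ'_0) = 0.29×7.8/(1+1.09)×log₁₀(76.561/61.447)
    = 1.0823 × 0.095507 = 0.1034 m

S_c ≈ 103 mm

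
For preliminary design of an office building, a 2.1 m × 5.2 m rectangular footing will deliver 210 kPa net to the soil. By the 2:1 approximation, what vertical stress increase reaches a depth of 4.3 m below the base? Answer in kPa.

By the 2:1 method the load spreads at 1 horizontal : 2 vertical, so at depth z the loaded area has grown by z in each plan dimension:
Δσ = qBL/((B+z)(L+z)) = 210×2.1×5.2/((2.1+4.3)(5.2+4.3)) = 37.717 kPa

Δσ_z ≈ 37.7 kPa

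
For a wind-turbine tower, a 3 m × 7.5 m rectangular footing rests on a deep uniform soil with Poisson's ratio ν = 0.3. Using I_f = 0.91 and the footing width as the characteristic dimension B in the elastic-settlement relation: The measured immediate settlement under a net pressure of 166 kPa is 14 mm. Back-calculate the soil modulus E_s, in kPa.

S_e = q·B·(1−ν²)/E_s · I_f  ⇒  E_s = q·B·(1−ν²)·I_f / S_e.
E_s = 166 × 3 × 0.91 × 0.91 / 0.014 = 29460 kPa

E_s ≈ 29500 kPa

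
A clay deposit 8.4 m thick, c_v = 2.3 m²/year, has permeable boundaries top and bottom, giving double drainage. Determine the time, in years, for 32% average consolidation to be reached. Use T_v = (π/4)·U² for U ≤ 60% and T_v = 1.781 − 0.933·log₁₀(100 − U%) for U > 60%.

Drainage path length: H_d = H/2 = 4.2 m (double drainage).
U ≤ 60%: T_v = (π/4)·U² = (π/4)×0.32² = 0.080425.
t = T_v·H_d²/c_v = 0.080425×4.2²/2.3 = 0.6168 years.

t ≈ 0.617 years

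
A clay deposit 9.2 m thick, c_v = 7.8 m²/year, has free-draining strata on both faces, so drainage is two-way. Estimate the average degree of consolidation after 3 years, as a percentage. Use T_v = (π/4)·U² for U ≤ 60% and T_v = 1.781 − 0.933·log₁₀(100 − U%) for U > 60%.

U ≈ 94.7 %

Drainage path length: H_d = H/2 = 4.6 m (double drainage).
T_v = c_v·t/H_d² = 7.8×3/4.6² = 1.1059.
T_v = 1.1059 corresponds to the U > 60% branch:
U = 1 − 10^((1.781 − T_v)/0.933)/100 = 0.9471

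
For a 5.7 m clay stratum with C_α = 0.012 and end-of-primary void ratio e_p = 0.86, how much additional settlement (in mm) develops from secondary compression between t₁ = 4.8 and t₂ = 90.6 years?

Secondary compression: S_s = C_α·H/(1+e_p)·log₁₀(t₂/t₁)
S_s = 0.012×5.7/(1+0.86)×log₁₀(90.6/4.8)
    = 0.03677 × 1.276 = 0.04692 m

S_s ≈ 46.9 mm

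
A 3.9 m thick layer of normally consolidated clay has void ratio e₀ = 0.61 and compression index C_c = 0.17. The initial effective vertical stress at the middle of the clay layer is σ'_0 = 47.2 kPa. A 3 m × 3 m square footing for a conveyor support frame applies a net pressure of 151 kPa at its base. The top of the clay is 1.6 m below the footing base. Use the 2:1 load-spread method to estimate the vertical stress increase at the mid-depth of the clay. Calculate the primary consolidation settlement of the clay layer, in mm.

Mid-depth of clay below the footing base: z = 1.6 + 3.9/2 = 3.55 m.
Stress increase at mid-clay by the 2:1 spreading method:
Δσ = qBL/((B+z)(L+z)) = 151×3×3/((3+3.55)(3+3.55)) = 31.676 kPa
Final effective stress: σ'_f = σ'_0 + Δσ = 47.2 + 31.676 = 78.876 kPa.
Normally consolidated clay, so the full stress increment lies on the virgin compression line:
S_c = C_c·H/(1+e₀)·log₁₀(σ'_f/σ'_0) = 0.17×3.9/(1+0.61)×log₁₀(78.876/47.2)
    = 0.4118 × 0.223 = 0.09183 m

S_c ≈ 91.8 mm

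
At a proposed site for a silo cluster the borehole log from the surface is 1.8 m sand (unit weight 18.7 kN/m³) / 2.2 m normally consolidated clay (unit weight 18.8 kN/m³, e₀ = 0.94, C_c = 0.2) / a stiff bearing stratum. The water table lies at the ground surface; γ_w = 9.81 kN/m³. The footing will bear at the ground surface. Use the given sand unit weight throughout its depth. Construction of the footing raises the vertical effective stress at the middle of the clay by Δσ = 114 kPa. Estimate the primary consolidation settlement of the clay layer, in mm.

Mid-depth of clay below the ground surface: z = 1.8 + 2.2/2 = 2.9 m.
Total vertical stress at mid-clay: σ_v = 18.7×1.8 + 18.8×1.1 = 54.34 kPa.
Pore pressure: u = 9.81×(2.9 − 0) = 28.449 kPa.
Initial effective stress: σ'_0 = σ_v − u = 54.34 − 28.449 = 25.891 kPa.
Final effective stress: σ'_f = σ'_0 + Δσ = 25.891 + 114 = 139.89 kPa.
Normally consolidated clay, so the full stress increment lies on the virgin compression line:
S_c = C_c·H/(1+e₀)·log₁₀(σ'_f/σ'_0) = 0.2×2.2/(1+0.94)×log₁₀(139.89/25.891)
    = 0.2268 × 0.73264 = 0.1662 m

S_c ≈ 166 mm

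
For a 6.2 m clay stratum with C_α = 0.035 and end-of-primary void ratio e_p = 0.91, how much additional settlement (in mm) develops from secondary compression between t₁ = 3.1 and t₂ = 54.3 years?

S_s ≈ 141 mm

Secondary compression: S_s = C_α·H/(1+e_p)·log₁₀(t₂/t₁)
S_s = 0.035×6.2/(1+0.91)×log₁₀(54.3/3.1)
    = 0.1136 × 1.243 = 0.1413 m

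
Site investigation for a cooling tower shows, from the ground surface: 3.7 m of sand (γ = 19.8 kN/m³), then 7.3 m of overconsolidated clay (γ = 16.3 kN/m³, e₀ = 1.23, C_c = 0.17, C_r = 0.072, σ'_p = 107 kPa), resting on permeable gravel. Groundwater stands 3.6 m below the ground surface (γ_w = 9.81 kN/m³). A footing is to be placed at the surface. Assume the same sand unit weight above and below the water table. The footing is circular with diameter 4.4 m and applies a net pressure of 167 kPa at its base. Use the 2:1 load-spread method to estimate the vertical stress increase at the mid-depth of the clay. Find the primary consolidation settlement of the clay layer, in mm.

Mid-depth of clay below the ground surface: z = 3.7 + 7.3/2 = 7.35 m.
Total vertical stress at mid-clay: σ_v = 19.8×3.7 + 16.3×3.65 = 132.75 kPa.
Pore pressure: u = 9.81×(7.35 − 3.6) = 36.788 kPa.
Initial effective stress: σ'_0 = σ_v − u = 132.75 − 36.788 = 95.962 kPa.
Stress increase at mid-clay by the 2:1 spreading method:
Δσ ≈ qD²/(D+z)² = 167×4.4²/(4.4+7.35)² = 23.418 kPa
Final effective stress: σ'_f = 95.962 + 23.418 = 119.38 kPa.
σ'_f = 119.38 > σ'_p = 107 kPa, so the stress path crosses the preconsolidation pressure — recompression up to σ'_p, then virgin compression beyond:
S_c = H/(1+e₀)·[C_r·log₁₀(σ'_p/σ'_0) + C_c·log₁₀(σ'_f/σ'_p)]
    = 7.3/2.23 × [0.072×log₁₀(107/95.962) + 0.17×log₁₀(119.38/107)]
    = 3.2735 × [0.0034045 + 0.0080831] = 0.0376 m

S_c ≈ 37.6 mm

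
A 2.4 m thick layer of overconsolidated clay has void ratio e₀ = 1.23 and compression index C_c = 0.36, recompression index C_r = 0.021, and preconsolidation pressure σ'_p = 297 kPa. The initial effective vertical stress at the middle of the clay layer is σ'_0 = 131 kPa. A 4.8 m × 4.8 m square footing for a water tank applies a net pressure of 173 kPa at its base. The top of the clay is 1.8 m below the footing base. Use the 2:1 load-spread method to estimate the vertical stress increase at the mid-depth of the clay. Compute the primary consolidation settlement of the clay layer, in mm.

Mid-depth of clay below the footing base: z = 1.8 + 2.4/2 = 3 m.
Stress increase at mid-clay by the 2:1 spreading method:
Δσ = qBL/((B+z)(L+z)) = 173×4.8×4.8/((4.8+3)(4.8+3)) = 65.515 kPa
Final effective stress: σ'_f = 131 + 65.515 = 196.51 kPa.
σ'_f = 196.51 ≤ σ'_p = 297 kPa, so the clay remains overconsolidated and only the recompression index applies:
S_c = C_r·H/(1+e₀)·log₁₀(σ'_f/σ'_0) = 0.021×2.4/2.23×log₁₀(196.51/131)
    = 0.0226 × 0.17611 = 0.00398 m

S_c ≈ 3.98 mm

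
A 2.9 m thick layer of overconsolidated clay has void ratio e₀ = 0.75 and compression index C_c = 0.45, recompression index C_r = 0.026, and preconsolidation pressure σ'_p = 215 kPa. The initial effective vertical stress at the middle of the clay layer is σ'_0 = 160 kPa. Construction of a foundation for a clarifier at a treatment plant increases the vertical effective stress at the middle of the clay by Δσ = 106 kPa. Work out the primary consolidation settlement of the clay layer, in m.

Final effective stress: σ'_f = 160 + 106 = 266 kPa.
σ'_f = 266 > σ'_p = 215 kPa, so the stress path crosses the preconsolidation pressure — recompression up to σ'_p, then virgin compression beyond:
S_c = H/(1+e₀)·[C_r·log₁₀(σ'_p/σ'_0) + C_c·log₁₀(σ'_f/σ'_p)]
    = 2.9/1.75 × [0.026×log₁₀(215/160) + 0.45×log₁₀(266/215)]
    = 1.6571 × [0.0033363 + 0.041599] = 0.07446 m

S_c ≈ 0.0745 m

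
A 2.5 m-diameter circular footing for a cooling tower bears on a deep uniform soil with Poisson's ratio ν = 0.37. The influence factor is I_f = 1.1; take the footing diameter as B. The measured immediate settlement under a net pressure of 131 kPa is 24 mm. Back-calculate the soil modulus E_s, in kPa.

E_s ≈ 13000 kPa

S_e = q·B·(1−ν²)/E_s · I_f  ⇒  E_s = q·B·(1−ν²)·I_f / S_e.
E_s = 131 × 2.5 × 0.8631 × 1.1 / 0.024 = 12960 kPa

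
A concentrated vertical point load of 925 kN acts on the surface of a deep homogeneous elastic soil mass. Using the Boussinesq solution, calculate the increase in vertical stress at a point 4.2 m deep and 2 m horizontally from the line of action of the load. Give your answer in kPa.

Δσ_z ≈ 15 kPa

Boussinesq vertical stress below a point load on an elastic half-space:
Δσ_z = 3P/(2πz²) · [1 + (r/z)²]^(−5/2)
r/z = 2/4.2 = 0.47619; [1+(r/z)²]^(−5/2) = 0.59993.
Δσ_z = 3×925/(2π×4.2²) × 0.59993 = 25.037 × 0.59993 = 15.02 kPa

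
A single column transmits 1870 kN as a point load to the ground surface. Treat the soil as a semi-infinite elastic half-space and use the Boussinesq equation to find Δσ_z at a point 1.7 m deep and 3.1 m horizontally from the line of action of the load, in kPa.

Δσ_z ≈ 7.94 kPa

Boussinesq vertical stress below a point load on an elastic half-space:
Δσ_z = 3P/(2πz²) · [1 + (r/z)²]^(−5/2)
r/z = 3.1/1.7 = 1.8235; [1+(r/z)²]^(−5/2) = 0.025702.
Δσ_z = 3×1870/(2π×1.7²) × 0.025702 = 308.95 × 0.025702 = 7.941 kPa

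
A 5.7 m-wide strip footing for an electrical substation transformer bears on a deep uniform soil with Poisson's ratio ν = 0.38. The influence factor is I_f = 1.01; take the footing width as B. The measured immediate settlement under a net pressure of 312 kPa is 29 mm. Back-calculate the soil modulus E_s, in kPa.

E_s ≈ 53000 kPa

S_e = q·B·(1−ν²)/E_s · I_f  ⇒  E_s = q·B·(1−ν²)·I_f / S_e.
E_s = 312 × 5.7 × 0.8556 × 1.01 / 0.029 = 52990 kPa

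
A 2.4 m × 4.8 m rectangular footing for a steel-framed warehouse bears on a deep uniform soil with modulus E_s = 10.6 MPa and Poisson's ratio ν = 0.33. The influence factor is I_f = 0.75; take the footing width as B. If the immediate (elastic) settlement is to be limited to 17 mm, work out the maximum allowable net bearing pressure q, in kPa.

E_s = 10.6 MPa = 10600 kPa.
S_e = q·B·(1−ν²)/E_s · I_f  ⇒  q = S_e·E_s / (B·(1−ν²)·I_f).
q = 0.017 × 10600 / (2.4 × 0.8911 × 0.75) = 112.3 kPa

q ≈ 112 kPa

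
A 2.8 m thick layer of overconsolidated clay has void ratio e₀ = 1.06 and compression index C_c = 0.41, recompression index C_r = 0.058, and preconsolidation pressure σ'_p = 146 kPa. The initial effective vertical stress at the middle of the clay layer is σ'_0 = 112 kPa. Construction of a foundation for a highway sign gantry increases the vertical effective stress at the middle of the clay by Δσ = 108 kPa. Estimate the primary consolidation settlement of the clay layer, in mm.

Final effective stress: σ'_f = 112 + 108 = 220 kPa.
σ'_f = 220 > σ'_p = 146 kPa, so the stress path crosses the preconsolidation pressure — recompression up to σ'_p, then virgin compression beyond:
S_c = H/(1+e₀)·[C_r·log₁₀(σ'_p/σ'_0) + C_c·log₁₀(σ'_f/σ'_p)]
    = 2.8/2.06 × [0.058×log₁₀(146/112) + 0.41×log₁₀(220/146)]
    = 1.3592 × [0.0066778 + 0.073009] = 0.1083 m

S_c ≈ 108 mm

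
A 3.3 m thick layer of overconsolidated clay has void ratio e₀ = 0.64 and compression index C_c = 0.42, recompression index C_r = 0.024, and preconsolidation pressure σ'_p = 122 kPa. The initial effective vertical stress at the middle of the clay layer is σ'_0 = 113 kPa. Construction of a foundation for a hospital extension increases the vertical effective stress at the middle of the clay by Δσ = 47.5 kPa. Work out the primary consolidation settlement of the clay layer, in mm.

Final effective stress: σ'_f = 113 + 47.5 = 160.5 kPa.
σ'_f = 160.5 > σ'_p = 122 kPa, so the stress path crosses the preconsolidation pressure — recompression up to σ'_p, then virgin compression beyond:
S_c = H/(1+e₀)·[C_r·log₁₀(σ'_p/σ'_0) + C_c·log₁₀(σ'_f/σ'_p)]
    = 3.3/1.64 × [0.024×log₁₀(122/113) + 0.42×log₁₀(160.5/122)]
    = 2.0122 × [0.00079875 + 0.050028] = 0.1023 m

S_c ≈ 102 mm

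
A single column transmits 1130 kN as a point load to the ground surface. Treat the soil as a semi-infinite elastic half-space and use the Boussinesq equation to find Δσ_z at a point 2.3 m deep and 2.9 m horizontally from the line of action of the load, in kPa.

Boussinesq vertical stress below a point load on an elastic half-space:
Δσ_z = 3P/(2πz²) · [1 + (r/z)²]^(−5/2)
r/z = 2.9/2.3 = 1.2609; [1+(r/z)²]^(−5/2) = 0.092648.
Δσ_z = 3×1130/(2π×2.3²) × 0.092648 = 101.99 × 0.092648 = 9.449 kPa

Δσ_z ≈ 9.45 kPa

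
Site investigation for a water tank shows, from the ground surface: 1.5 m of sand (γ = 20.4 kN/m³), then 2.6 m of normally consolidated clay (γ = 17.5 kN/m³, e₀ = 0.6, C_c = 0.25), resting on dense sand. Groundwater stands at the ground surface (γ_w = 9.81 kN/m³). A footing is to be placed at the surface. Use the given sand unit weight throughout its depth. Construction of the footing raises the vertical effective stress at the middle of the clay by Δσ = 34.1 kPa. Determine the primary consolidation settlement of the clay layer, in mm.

Mid-depth of clay below the ground surface: z = 1.5 + 2.6/2 = 2.8 m.
Total vertical stress at mid-clay: σ_v = 20.4×1.5 + 17.5×1.3 = 53.35 kPa.
Pore pressure: u = 9.81×(2.8 − 0) = 27.468 kPa.
Initial effective stress: σ'_0 = σ_v − u = 53.35 − 27.468 = 25.882 kPa.
Final effective stress: σ'_f = σ'_0 + Δσ = 25.882 + 34.1 = 59.982 kPa.
Normally consolidated clay, so the full stress increment lies on the virgin compression line:
S_c = C_c·H/(1+e₀)·log₁₀(σ'_f/σ'_0) = 0.25×2.6/(1+0.6)×log₁₀(59.982/25.882)
    = 0.40625 × 0.36502 = 0.1483 m

S_c ≈ 148 mm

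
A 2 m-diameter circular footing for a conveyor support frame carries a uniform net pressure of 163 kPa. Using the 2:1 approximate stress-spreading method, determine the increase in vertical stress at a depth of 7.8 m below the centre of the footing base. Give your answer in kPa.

By the 2:1 method the load spreads at 1 horizontal : 2 vertical, so at depth z the loaded area has grown by z in each plan dimension:
Δσ ≈ qD²/(D+z)² = 163×2²/(2+7.8)² = 6.7888 kPa

Δσ_z ≈ 6.79 kPa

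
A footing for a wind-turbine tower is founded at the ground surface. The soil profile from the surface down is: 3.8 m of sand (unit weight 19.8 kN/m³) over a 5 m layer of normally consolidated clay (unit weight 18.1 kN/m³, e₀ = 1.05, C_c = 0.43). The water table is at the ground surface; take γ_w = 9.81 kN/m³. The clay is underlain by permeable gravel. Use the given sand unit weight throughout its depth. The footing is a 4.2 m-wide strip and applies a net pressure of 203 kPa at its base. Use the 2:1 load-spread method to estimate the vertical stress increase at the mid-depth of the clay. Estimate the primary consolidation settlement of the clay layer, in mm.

Mid-depth of clay below the ground surface: z = 3.8 + 5/2 = 6.3 m.
Total vertical stress at mid-clay: σ_v = 19.8×3.8 + 18.1×2.5 = 120.49 kPa.
Pore pressure: u = 9.81×(6.3 − 0) = 61.803 kPa.
Initial effective stress: σ'_0 = σ_v − u = 120.49 − 61.803 = 58.687 kPa.
Stress increase at mid-clay by the 2:1 spreading method:
Δσ = qB/(B+z) = 203×4.2/(4.2+6.3) = 81.2 kPa
Final effective stress: σ'_f = σ'_0 + Δσ = 58.687 + 81.2 = 139.89 kPa.
Normally consolidated clay, so the full stress increment lies on the virgin compression line:
S_c = C_c·H/(1+e₀)·log₁₀(σ'_f/σ'_0) = 0.43×5/(1+1.05)×log₁₀(139.89/58.687)
    = 1.0488 × 0.37724 = 0.3956 m

S_c ≈ 396 mm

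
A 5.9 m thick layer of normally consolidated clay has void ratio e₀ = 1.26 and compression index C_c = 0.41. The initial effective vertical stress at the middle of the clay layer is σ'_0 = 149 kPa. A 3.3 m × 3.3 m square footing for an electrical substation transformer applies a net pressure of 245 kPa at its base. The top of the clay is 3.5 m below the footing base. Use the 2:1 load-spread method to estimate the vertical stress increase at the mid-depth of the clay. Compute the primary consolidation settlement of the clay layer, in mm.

Mid-depth of clay below the footing base: z = 3.5 + 5.9/2 = 6.45 m.
Stress increase at mid-clay by the 2:1 spreading method:
Δσ = qBL/((B+z)(L+z)) = 245×3.3×3.3/((3.3+6.45)(3.3+6.45)) = 28.066 kPa
Final effective stress: σ'_f = σ'_0 + Δσ = 149 + 28.066 = 177.07 kPa.
Normally consolidated clay, so the full stress increment lies on the virgin compression line:
S_c = C_c·H/(1+e₀)·log₁₀(σ'_f/σ'_0) = 0.41×5.9/(1+1.26)×log₁₀(177.07/149)
    = 1.0704 × 0.074959 = 0.08024 m

S_c ≈ 80.2 mm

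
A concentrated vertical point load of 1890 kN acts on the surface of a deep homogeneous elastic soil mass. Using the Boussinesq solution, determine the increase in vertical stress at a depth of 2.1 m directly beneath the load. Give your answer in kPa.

Boussinesq vertical stress below a point load on an elastic half-space:
Δσ_z = 3P/(2πz²) · [1 + (r/z)²]^(−5/2)
r/z = 0/2.1 = 0; [1+(r/z)²]^(−5/2) = 1.
Δσ_z = 3×1890/(2π×2.1²) × 1 = 204.63 × 1 = 204.6 kPa

Δσ_z ≈ 205 kPa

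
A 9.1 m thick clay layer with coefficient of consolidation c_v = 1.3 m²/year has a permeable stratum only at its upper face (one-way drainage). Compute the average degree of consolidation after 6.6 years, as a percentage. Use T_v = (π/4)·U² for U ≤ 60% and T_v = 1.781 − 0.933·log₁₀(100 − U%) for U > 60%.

U ≈ 36.3 %

Drainage path length: H_d = H = 9.1 m (single drainage).
T_v = c_v·t/H_d² = 1.3×6.6/9.1² = 0.10361.
T_v = 0.10361 corresponds to the U ≤ 60% branch:
U = √(4T_v/π) = 0.3632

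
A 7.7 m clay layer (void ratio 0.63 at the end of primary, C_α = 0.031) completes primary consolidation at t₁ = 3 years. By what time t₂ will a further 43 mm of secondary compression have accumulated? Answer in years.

S_s = C_α·H/(1+e_p)·log₁₀(t₂/t₁) ⇒ log₁₀(t₂/t₁) = S_s·(1+e_p)/(C_α·H).
log₁₀(t₂/t₁) = 0.043 × (1+0.63) / (0.031×7.7) = 0.2936
t₂ = t₁ × 10^0.2936 = 3 × 1.966 = 5.899 years

t₂ ≈ 5.9 years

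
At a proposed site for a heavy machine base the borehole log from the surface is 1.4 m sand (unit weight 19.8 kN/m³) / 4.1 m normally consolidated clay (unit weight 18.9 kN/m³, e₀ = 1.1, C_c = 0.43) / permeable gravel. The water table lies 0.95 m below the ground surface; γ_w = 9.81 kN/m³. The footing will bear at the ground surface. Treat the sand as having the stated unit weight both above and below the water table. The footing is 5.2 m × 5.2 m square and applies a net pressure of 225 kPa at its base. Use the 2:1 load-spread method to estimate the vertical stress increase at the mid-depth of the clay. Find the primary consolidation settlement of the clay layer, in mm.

Mid-depth of clay below the ground surface: z = 1.4 + 4.1/2 = 3.45 m.
Total vertical stress at mid-clay: σ_v = 19.8×1.4 + 18.9×2.05 = 66.465 kPa.
Pore pressure: u = 9.81×(3.45 − 0.95) = 24.525 kPa.
Initial effective stress: σ'_0 = σ_v − u = 66.465 − 24.525 = 41.94 kPa.
Stress increase at mid-clay by the 2:1 spreading method:
Δσ = qBL/((B+z)(L+z)) = 225×5.2×5.2/((5.2+3.45)(5.2+3.45)) = 81.312 kPa
Final effective stress: σ'_f = σ'_0 + Δσ = 41.94 + 81.312 = 123.25 kPa.
Normally consolidated clay, so the full stress increment lies on the virgin compression line:
S_c = C_c·H/(1+e₀)·log₁₀(σ'_f/σ'_0) = 0.43×4.1/(1+1.1)×log₁₀(123.25/41.94)
    = 0.83952 × 0.46816 = 0.393 m

S_c ≈ 393 mm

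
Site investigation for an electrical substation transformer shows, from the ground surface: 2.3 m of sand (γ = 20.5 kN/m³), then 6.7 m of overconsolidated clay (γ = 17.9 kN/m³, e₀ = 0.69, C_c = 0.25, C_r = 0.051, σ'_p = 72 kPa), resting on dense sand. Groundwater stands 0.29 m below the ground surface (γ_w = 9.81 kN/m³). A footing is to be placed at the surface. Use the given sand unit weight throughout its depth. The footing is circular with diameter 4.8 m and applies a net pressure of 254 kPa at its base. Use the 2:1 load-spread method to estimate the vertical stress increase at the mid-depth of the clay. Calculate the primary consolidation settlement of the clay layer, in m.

S_c ≈ 0.199 m

Mid-depth of clay below the ground surface: z = 2.3 + 6.7/2 = 5.65 m.
Total vertical stress at mid-clay: σ_v = 20.5×2.3 + 17.9×3.35 = 107.11 kPa.
Pore pressure: u = 9.81×(5.65 − 0.29) = 52.582 kPa.
Initial effective stress: σ'_0 = σ_v − u = 107.11 − 52.582 = 54.528 kPa.
Stress increase at mid-clay by the 2:1 spreading method:
Δσ ≈ qD²/(D+z)² = 254×4.8²/(4.8+5.65)² = 53.59 kPa
Final effective stress: σ'_f = 54.528 + 53.59 = 108.12 kPa.
σ'_f = 108.12 > σ'_p = 72 kPa, so the stress path crosses the preconsolidation pressure — recompression up to σ'_p, then virgin compression beyond:
S_c = H/(1+e₀)·[C_r·log₁₀(σ'_p/σ'_0) + C_c·log₁₀(σ'_f/σ'_p)]
    = 6.7/1.69 × [0.051×log₁₀(72/54.528) + 0.25×log₁₀(108.12/72)]
    = 3.9645 × [0.0061564 + 0.044143] = 0.1994 m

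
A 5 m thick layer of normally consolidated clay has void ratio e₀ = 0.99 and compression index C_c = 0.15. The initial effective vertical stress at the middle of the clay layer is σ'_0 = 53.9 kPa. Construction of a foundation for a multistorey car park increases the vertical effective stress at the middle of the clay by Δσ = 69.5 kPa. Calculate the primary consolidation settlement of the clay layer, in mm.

Final effective stress: σ'_f = σ'_0 + Δσ = 53.9 + 69.5 = 123.4 kPa.
Normally consolidated clay, so the full stress increment lies on the virgin compression line:
S_c = C_c·H/(1+e₀)·log₁₀(σ'_f/σ'_0) = 0.15×5/(1+0.99)×log₁₀(123.4/53.9)
    = 0.37688 × 0.35973 = 0.1356 m

S_c ≈ 136 mm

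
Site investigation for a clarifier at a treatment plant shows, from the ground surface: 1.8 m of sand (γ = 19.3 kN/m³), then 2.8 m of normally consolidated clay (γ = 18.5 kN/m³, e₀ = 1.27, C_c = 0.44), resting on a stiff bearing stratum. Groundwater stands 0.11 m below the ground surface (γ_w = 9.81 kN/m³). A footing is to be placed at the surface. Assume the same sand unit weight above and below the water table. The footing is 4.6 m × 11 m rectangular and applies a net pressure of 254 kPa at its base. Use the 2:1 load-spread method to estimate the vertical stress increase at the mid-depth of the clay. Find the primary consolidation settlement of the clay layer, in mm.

Mid-depth of clay below the ground surface: z = 1.8 + 2.8/2 = 3.2 m.
Total vertical stress at mid-clay: σ_v = 19.3×1.8 + 18.5×1.4 = 60.64 kPa.
Pore pressure: u = 9.81×(3.2 − 0.11) = 30.313 kPa.
Initial effective stress: σ'_0 = σ_v − u = 60.64 − 30.313 = 30.327 kPa.
Stress increase at mid-clay by the 2:1 spreading method:
Δσ = qBL/((B+z)(L+z)) = 254×4.6×11/((4.6+3.2)(11+3.2)) = 116.04 kPa
Final effective stress: σ'_f = σ'_0 + Δσ = 30.327 + 116.04 = 146.37 kPa.
Normally consolidated clay, so the full stress increment lies on the virgin compression line:
S_c = C_c·H/(1+e₀)·log₁₀(σ'_f/σ'_0) = 0.44×2.8/(1+1.27)×log₁₀(146.37/30.327)
    = 0.54273 × 0.68362 = 0.371 m

S_c ≈ 371 mm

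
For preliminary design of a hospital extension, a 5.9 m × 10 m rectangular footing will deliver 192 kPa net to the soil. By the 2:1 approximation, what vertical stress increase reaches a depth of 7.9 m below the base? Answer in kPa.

By the 2:1 method the load spreads at 1 horizontal : 2 vertical, so at depth z the loaded area has grown by z in each plan dimension:
Δσ = qBL/((B+z)(L+z)) = 192×5.9×10/((5.9+7.9)(10+7.9)) = 45.859 kPa

Δσ_z ≈ 45.9 kPa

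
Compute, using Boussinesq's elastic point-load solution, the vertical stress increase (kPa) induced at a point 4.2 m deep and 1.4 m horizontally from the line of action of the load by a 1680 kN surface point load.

Δσ_z ≈ 34.9 kPa

Boussinesq vertical stress below a point load on an elastic half-space:
Δσ_z = 3P/(2πz²) · [1 + (r/z)²]^(−5/2)
r/z = 1.4/4.2 = 0.33333; [1+(r/z)²]^(−5/2) = 0.76843.
Δσ_z = 3×1680/(2π×4.2²) × 0.76843 = 45.473 × 0.76843 = 34.94 kPa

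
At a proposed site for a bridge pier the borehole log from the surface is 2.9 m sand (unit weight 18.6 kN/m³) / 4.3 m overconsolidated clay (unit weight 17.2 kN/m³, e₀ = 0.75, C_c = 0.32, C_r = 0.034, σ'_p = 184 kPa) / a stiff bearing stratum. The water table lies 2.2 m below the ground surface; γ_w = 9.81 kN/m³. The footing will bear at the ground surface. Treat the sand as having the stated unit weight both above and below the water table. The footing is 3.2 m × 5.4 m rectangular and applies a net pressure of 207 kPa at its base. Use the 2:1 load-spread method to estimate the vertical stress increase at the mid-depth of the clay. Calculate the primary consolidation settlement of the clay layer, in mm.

Mid-depth of clay below the ground surface: z = 2.9 + 4.3/2 = 5.05 m.
Total vertical stress at mid-clay: σ_v = 18.6×2.9 + 17.2×2.15 = 90.92 kPa.
Pore pressure: u = 9.81×(5.05 − 2.2) = 27.959 kPa.
Initial effective stress: σ'_0 = σ_v − u = 90.92 − 27.959 = 62.961 kPa.
Stress increase at mid-clay by the 2:1 spreading method:
Δσ = qBL/((B+z)(L+z)) = 207×3.2×5.4/((3.2+5.05)(5.4+5.05)) = 41.49 kPa
Final effective stress: σ'_f = 62.961 + 41.49 = 104.45 kPa.
σ'_f = 104.45 ≤ σ'_p = 184 kPa, so the clay remains overconsolidated and only the recompression index applies:
S_c = C_r·H/(1+e₀)·log₁₀(σ'_f/σ'_0) = 0.034×4.3/1.75×log₁₀(104.45/62.961)
    = 0.083541 × 0.21984 = 0.01837 m

S_c ≈ 18.4 mm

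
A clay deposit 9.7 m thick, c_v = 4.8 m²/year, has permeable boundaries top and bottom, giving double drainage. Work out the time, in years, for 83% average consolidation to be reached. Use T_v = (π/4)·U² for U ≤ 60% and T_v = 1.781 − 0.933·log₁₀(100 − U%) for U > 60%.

Drainage path length: H_d = H/2 = 4.85 m (double drainage).
U > 60%: T_v = 1.781 − 0.933·log₁₀(100 − 83) = 0.63299.
t = T_v·H_d²/c_v = 0.63299×4.85²/4.8 = 3.102 years.

t ≈ 3.1 years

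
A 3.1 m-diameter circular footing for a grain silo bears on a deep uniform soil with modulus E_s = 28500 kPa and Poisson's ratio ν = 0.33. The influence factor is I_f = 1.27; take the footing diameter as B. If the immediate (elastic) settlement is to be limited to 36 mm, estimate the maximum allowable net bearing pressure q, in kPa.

q ≈ 292 kPa

S_e = q·B·(1−ν²)/E_s · I_f  ⇒  q = S_e·E_s / (B·(1−ν²)·I_f).
q = 0.036 × 28500 / (3.1 × 0.8911 × 1.27) = 292.5 kPa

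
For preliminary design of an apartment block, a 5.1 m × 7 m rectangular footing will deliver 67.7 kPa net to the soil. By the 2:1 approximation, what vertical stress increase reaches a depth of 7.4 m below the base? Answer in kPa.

Δσ_z ≈ 13.4 kPa

By the 2:1 method the load spreads at 1 horizontal : 2 vertical, so at depth z the loaded area has grown by z in each plan dimension:
Δσ = qBL/((B+z)(L+z)) = 67.7×5.1×7/((5.1+7.4)(7+7.4)) = 13.427 kPa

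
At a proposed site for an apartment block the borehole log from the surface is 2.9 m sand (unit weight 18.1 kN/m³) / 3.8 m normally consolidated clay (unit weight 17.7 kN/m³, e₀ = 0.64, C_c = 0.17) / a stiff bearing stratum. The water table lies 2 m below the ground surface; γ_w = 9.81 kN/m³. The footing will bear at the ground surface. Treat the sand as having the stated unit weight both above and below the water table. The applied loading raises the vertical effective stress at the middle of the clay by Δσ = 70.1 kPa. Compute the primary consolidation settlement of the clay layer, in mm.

S_c ≈ 135 mm

Mid-depth of clay below the ground surface: z = 2.9 + 3.8/2 = 4.8 m.
Total vertical stress at mid-clay: σ_v = 18.1×2.9 + 17.7×1.9 = 86.12 kPa.
Pore pressure: u = 9.81×(4.8 − 2) = 27.468 kPa.
Initial effective stress: σ'_0 = σ_v − u = 86.12 − 27.468 = 58.652 kPa.
Final effective stress: σ'_f = σ'_0 + Δσ = 58.652 + 70.1 = 128.75 kPa.
Normally consolidated clay, so the full stress increment lies on the virgin compression line:
S_c = C_c·H/(1+e₀)·log₁₀(σ'_f/σ'_0) = 0.17×3.8/(1+0.64)×log₁₀(128.75/58.652)
    = 0.3939 × 0.34146 = 0.1345 m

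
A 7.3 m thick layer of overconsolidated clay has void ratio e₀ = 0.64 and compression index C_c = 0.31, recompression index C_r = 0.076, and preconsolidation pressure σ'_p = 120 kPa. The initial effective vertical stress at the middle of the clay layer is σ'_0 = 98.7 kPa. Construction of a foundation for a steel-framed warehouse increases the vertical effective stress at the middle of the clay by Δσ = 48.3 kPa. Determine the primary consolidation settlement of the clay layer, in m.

Final effective stress: σ'_f = 98.7 + 48.3 = 147 kPa.
σ'_f = 147 > σ'_p = 120 kPa, so the stress path crosses the preconsolidation pressure — recompression up to σ'_p, then virgin compression beyond:
S_c = H/(1+e₀)·[C_r·log₁₀(σ'_p/σ'_0) + C_c·log₁₀(σ'_f/σ'_p)]
    = 7.3/1.64 × [0.076×log₁₀(120/98.7) + 0.31×log₁₀(147/120)]
    = 4.4512 × [0.0064497 + 0.027322] = 0.1503 m

S_c ≈ 0.15 m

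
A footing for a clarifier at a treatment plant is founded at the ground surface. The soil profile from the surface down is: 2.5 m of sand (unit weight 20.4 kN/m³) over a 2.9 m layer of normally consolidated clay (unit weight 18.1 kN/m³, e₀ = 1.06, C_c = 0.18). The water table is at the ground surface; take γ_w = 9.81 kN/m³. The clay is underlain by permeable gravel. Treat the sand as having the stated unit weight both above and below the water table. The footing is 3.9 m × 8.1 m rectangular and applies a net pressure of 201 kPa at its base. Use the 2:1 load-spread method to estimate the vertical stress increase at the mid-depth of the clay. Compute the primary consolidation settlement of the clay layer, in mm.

S_c ≈ 111 mm

Mid-depth of clay below the ground surface: z = 2.5 + 2.9/2 = 3.95 m.
Total vertical stress at mid-clay: σ_v = 20.4×2.5 + 18.1×1.45 = 77.245 kPa.
Pore pressure: u = 9.81×(3.95 − 0) = 38.75 kPa.
Initial effective stress: σ'_0 = σ_v − u = 77.245 − 38.75 = 38.495 kPa.
Stress increase at mid-clay by the 2:1 spreading method:
Δσ = qBL/((B+z)(L+z)) = 201×3.9×8.1/((3.9+3.95)(8.1+3.95)) = 67.126 kPa
Final effective stress: σ'_f = σ'_0 + Δσ = 38.495 + 67.126 = 105.62 kPa.
Normally consolidated clay, so the full stress increment lies on the virgin compression line:
S_c = C_c·H/(1+e₀)·log₁₀(σ'_f/σ'_0) = 0.18×2.9/(1+1.06)×log₁₀(105.62/38.495)
    = 0.2534 × 0.43834 = 0.1111 m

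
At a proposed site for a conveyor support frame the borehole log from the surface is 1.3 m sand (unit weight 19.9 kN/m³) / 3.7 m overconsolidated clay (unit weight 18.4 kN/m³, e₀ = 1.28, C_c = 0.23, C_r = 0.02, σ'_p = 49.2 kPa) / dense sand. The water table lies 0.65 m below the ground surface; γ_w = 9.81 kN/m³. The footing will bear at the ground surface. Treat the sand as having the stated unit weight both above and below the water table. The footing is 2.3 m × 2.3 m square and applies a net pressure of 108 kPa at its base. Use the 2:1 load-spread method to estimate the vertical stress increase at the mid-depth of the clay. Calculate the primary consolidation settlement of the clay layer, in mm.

S_c ≈ 21.6 mm

Mid-depth of clay below the ground surface: z = 1.3 + 3.7/2 = 3.15 m.
Total vertical stress at mid-clay: σ_v = 19.9×1.3 + 18.4×1.85 = 59.91 kPa.
Pore pressure: u = 9.81×(3.15 − 0.65) = 24.525 kPa.
Initial effective stress: σ'_0 = σ_v − u = 59.91 − 24.525 = 35.385 kPa.
Stress increase at mid-clay by the 2:1 spreading method:
Δσ = qBL/((B+z)(L+z)) = 108×2.3×2.3/((2.3+3.15)(2.3+3.15)) = 19.235 kPa
Final effective stress: σ'_f = 35.385 + 19.235 = 54.62 kPa.
σ'_f = 54.62 > σ'_p = 49.2 kPa, so the stress path crosses the preconsolidation pressure — recompression up to σ'_p, then virgin compression beyond:
S_c = H/(1+e₀)·[C_r·log₁₀(σ'_p/σ'_0) + C_c·log₁₀(σ'_f/σ'_p)]
    = 3.7/2.28 × [0.02×log₁₀(49.2/35.385) + 0.23×log₁₀(54.62/49.2)]
    = 1.6228 × [0.0028629 + 0.010439] = 0.02159 m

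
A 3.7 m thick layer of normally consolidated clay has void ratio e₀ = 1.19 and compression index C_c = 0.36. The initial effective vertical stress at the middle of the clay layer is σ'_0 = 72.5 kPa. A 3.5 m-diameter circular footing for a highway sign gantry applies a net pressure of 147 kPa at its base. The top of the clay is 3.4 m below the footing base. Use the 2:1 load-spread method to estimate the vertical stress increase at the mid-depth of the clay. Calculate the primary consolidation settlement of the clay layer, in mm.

Mid-depth of clay below the footing base: z = 3.4 + 3.7/2 = 5.25 m.
Stress increase at mid-clay by the 2:1 spreading method:
Δσ ≈ qD²/(D+z)² = 147×3.5²/(3.5+5.25)² = 23.52 kPa
Final effective stress: σ'_f = σ'_0 + Δσ = 72.5 + 23.52 = 96.02 kPa.
Normally consolidated clay, so the full stress increment lies on the virgin compression line:
S_c = C_c·H/(1+e₀)·log₁₀(σ'_f/σ'_0) = 0.36×3.7/(1+1.19)×log₁₀(96.02/72.5)
    = 0.60822 × 0.12202 = 0.07422 m

S_c ≈ 74.2 mm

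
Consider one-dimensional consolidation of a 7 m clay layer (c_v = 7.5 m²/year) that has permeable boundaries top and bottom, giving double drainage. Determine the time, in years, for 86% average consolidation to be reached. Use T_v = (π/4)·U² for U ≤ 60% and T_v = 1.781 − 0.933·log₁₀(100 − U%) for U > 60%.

t ≈ 1.16 years

Drainage path length: H_d = H/2 = 3.5 m (double drainage).
U > 60%: T_v = 1.781 − 0.933·log₁₀(100 − 86) = 0.71166.
t = T_v·H_d²/c_v = 0.71166×3.5²/7.5 = 1.162 years.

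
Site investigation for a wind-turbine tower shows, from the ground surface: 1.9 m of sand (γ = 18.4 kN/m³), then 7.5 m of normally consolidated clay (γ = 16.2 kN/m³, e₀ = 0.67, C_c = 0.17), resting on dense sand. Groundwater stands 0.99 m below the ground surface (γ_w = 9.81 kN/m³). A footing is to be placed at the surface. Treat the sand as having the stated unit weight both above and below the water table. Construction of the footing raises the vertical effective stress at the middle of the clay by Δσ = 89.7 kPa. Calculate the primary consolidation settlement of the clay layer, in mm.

S_c ≈ 341 mm

Mid-depth of clay below the ground surface: z = 1.9 + 7.5/2 = 5.65 m.
Total vertical stress at mid-clay: σ_v = 18.4×1.9 + 16.2×3.75 = 95.71 kPa.
Pore pressure: u = 9.81×(5.65 − 0.99) = 45.715 kPa.
Initial effective stress: σ'_0 = σ_v − u = 95.71 − 45.715 = 49.995 kPa.
Final effective stress: σ'_f = σ'_0 + Δσ = 49.995 + 89.7 = 139.69 kPa.
Normally consolidated clay, so the full stress increment lies on the virgin compression line:
S_c = C_c·H/(1+e₀)·log₁₀(σ'_f/σ'_0) = 0.17×7.5/(1+0.67)×log₁₀(139.69/49.995)
    = 0.76347 × 0.44624 = 0.3407 m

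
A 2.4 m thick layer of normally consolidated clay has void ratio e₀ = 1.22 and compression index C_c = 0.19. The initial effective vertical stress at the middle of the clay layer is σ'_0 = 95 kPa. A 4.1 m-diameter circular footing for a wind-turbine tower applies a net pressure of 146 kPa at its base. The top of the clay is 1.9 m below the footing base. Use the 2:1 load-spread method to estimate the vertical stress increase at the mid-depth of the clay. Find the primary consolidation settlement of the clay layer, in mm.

S_c ≈ 36.1 mm

Mid-depth of clay below the footing base: z = 1.9 + 2.4/2 = 3.1 m.
Stress increase at mid-clay by the 2:1 spreading method:
Δσ ≈ qD²/(D+z)² = 146×4.1²/(4.1+3.1)² = 47.343 kPa
Final effective stress: σ'_f = σ'_0 + Δσ = 95 + 47.343 = 142.34 kPa.
Normally consolidated clay, so the full stress increment lies on the virgin compression line:
S_c = C_c·H/(1+e₀)·log₁₀(σ'_f/σ'_0) = 0.19×2.4/(1+1.22)×log₁₀(142.34/95)
    = 0.20541 × 0.1756 = 0.03607 m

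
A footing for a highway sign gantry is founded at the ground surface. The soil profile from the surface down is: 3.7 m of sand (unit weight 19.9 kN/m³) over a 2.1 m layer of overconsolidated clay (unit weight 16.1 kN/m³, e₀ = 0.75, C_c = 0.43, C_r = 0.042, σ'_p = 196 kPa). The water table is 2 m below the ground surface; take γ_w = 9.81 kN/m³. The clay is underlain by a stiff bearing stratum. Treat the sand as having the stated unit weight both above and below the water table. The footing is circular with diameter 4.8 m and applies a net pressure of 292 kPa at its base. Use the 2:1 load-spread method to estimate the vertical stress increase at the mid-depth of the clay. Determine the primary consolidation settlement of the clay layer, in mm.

S_c ≈ 16.9 mm

Mid-depth of clay below the ground surface: z = 3.7 + 2.1/2 = 4.75 m.
Total vertical stress at mid-clay: σ_v = 19.9×3.7 + 16.1×1.05 = 90.535 kPa.
Pore pressure: u = 9.81×(4.75 − 2) = 26.978 kPa.
Initial effective stress: σ'_0 = σ_v − u = 90.535 − 26.978 = 63.557 kPa.
Stress increase at mid-clay by the 2:1 spreading method:
Δσ ≈ qD²/(D+z)² = 292×4.8²/(4.8+4.75)² = 73.766 kPa
Final effective stress: σ'_f = 63.557 + 73.766 = 137.32 kPa.
σ'_f = 137.32 ≤ σ'_p = 196 kPa, so the clay remains overconsolidated and only the recompression index applies:
S_c = C_r·H/(1+e₀)·log₁₀(σ'_f/σ'_0) = 0.042×2.1/1.75×log₁₀(137.32/63.557)
    = 0.0504 × 0.33457 = 0.01686 m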